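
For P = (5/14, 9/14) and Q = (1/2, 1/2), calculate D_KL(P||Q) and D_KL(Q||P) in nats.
D_KL(P||Q) = 0.0414, D_KL(Q||P) = 0.0426

KL divergence is not symmetric: D_KL(P||Q) ≠ D_KL(Q||P) in general.

D_KL(P||Q) = 0.0414 nats
D_KL(Q||P) = 0.0426 nats

No, they are not equal!

This asymmetry is why KL divergence is not a true distance metric.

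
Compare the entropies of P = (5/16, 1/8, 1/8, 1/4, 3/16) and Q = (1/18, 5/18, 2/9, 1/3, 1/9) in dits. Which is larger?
P

Computing entropies in dits:
H(P) = 0.6705
H(Q) = 0.6345

Distribution P has higher entropy.

Intuition: The distribution closer to uniform (more spread out) has higher entropy.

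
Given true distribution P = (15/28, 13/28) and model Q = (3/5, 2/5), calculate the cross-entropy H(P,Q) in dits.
0.3036 dits

Cross-entropy: H(P,Q) = -Σ p(x) log q(x)

Alternatively: H(P,Q) = H(P) + D_KL(P||Q)
H(P) = 0.2999 dits
D_KL(P||Q) = 0.0037 dits

H(P,Q) = 0.2999 + 0.0037 = 0.3036 dits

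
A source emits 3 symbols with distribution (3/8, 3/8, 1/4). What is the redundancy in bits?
0.0237 bits

Redundancy measures how far a source is from maximum entropy:
R = H_max - H(X)

Maximum entropy for 3 symbols: H_max = log_2(3) = 1.5850 bits
Actual entropy: H(X) = 1.5613 bits
Redundancy: R = 1.5850 - 1.5613 = 0.0237 bits

This redundancy represents potential for compression: the source could be compressed by 0.0237 bits per symbol.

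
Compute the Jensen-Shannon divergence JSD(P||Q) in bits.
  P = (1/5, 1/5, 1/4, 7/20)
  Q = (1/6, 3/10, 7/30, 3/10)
0.0100 bits

Jensen-Shannon divergence is:
JSD(P||Q) = 0.5 × D_KL(P||M) + 0.5 × D_KL(Q||M)
where M = 0.5 × (P + Q) is the mixture distribution.

M = 0.5 × (1/5, 1/5, 1/4, 7/20) + 0.5 × (1/6, 3/10, 7/30, 3/10) = (0.183333, 1/4, 0.241667, 13/40)

D_KL(P||M) = 0.0104 bits
D_KL(Q||M) = 0.0095 bits

JSD(P||Q) = 0.5 × 0.0104 + 0.5 × 0.0095 = 0.0100 bits

Unlike KL divergence, JSD is symmetric and bounded: 0 ≤ JSD ≤ log(2).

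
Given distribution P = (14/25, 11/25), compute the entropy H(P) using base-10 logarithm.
0.2979 dits

Shannon entropy is H(X) = -Σ p(x) log p(x).

For P = (14/25, 11/25):
H = -14/25 × log_10(14/25) -11/25 × log_10(11/25)
H = 0.2979 dits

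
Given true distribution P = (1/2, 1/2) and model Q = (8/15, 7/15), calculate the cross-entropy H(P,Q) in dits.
0.3020 dits

Cross-entropy: H(P,Q) = -Σ p(x) log q(x)

Alternatively: H(P,Q) = H(P) + D_KL(P||Q)
H(P) = 0.3010 dits
D_KL(P||Q) = 0.0010 dits

H(P,Q) = 0.3010 + 0.0010 = 0.3020 dits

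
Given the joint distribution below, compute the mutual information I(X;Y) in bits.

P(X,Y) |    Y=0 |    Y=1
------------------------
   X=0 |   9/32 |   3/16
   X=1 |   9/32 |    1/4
0.0036 bits

Mutual information: I(X;Y) = H(X) + H(Y) - H(X,Y)

Marginals:
P(X) = (15/32, 17/32), H(X) = 0.9972 bits
P(Y) = (9/16, 7/16), H(Y) = 0.9887 bits

Joint entropy: H(X,Y) = 1.9822 bits

I(X;Y) = 0.9972 + 0.9887 - 1.9822 = 0.0036 bits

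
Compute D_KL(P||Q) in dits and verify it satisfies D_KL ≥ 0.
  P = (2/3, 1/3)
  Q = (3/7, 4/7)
0.0499 dits

KL divergence satisfies the Gibbs inequality: D_KL(P||Q) ≥ 0 for all distributions P, Q.

D_KL(P||Q) = Σ p(x) log(p(x)/q(x))
Term by term:
  x=0: 2/3 × log_10[(2/3)/(3/7)] = 0.1279
  x=1: 1/3 × log_10[(1/3)/(4/7)] = -0.0780
D_KL(P||Q) = 0.0499 dits

D_KL(P||Q) = 0.0499 ≥ 0 ✓

This non-negativity is a fundamental property: relative entropy cannot be negative because it measures how different Q is from P.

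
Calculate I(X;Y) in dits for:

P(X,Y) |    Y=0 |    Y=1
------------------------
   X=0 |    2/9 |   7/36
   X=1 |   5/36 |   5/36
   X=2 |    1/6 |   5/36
0.0003 dits

Mutual information: I(X;Y) = H(X) + H(Y) - H(X,Y)

Marginals:
P(X) = (5/12, 5/18, 11/36), H(X) = 0.4703 dits
P(Y) = (19/36, 17/36), H(Y) = 0.3004 dits

Joint entropy: H(X,Y) = 0.7704 dits

I(X;Y) = 0.4703 + 0.3004 - 0.7704 = 0.0003 dits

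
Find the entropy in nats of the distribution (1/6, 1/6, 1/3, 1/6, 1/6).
1.5607 nats

Shannon entropy is H(X) = -Σ p(x) log p(x).

For P = (1/6, 1/6, 1/3, 1/6, 1/6):
H = -1/6 × log_e(1/6) -1/6 × log_e(1/6) -1/3 × log_e(1/3) -1/6 × log_e(1/6) -1/6 × log_e(1/6)
H = 1.5607 nats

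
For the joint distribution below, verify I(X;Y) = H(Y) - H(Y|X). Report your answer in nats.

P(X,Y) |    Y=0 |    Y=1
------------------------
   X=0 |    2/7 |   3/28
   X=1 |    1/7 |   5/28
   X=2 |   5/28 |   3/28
I(X;Y) = 0.0300 nats

Mutual information has multiple equivalent forms:
- I(X;Y) = H(X) - H(X|Y)
- I(X;Y) = H(Y) - H(Y|X)
- I(X;Y) = H(X) + H(Y) - H(X,Y)

Computing all quantities:
H(X) = 1.0898, H(Y) = 0.6700, H(X,Y) = 1.7298
H(X|Y) = 1.0598, H(Y|X) = 0.6400

Verification:
H(X) - H(X|Y) = 1.0898 - 1.0598 = 0.0300
H(Y) - H(Y|X) = 0.6700 - 0.6400 = 0.0300
H(X) + H(Y) - H(X,Y) = 1.0898 + 0.6700 - 1.7298 = 0.0300

All forms give I(X;Y) = 0.0300 nats. ✓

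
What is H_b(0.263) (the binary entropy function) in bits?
0.8312 bits

The binary entropy function is:
H(p) = -p log(p) - (1-p) log(1-p)

H(0.263) = -0.263 × log_2(0.263) - 0.737 × log_2(0.737)
H(0.263) = 0.8312 bits

Note: Binary entropy is maximized at p=0.5 (H=1 bit) and minimized at p=0 or p=1 (H=0).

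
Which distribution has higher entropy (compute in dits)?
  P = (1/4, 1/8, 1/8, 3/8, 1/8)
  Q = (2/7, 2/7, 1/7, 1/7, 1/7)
Q

Computing entropies in dits:
H(P) = 0.6489
H(Q) = 0.6731

Distribution Q has higher entropy.

Intuition: The distribution closer to uniform (more spread out) has higher entropy.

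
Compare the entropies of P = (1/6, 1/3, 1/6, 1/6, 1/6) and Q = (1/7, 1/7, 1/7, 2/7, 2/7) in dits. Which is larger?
P

Computing entropies in dits:
H(P) = 0.6778
H(Q) = 0.6731

Distribution P has higher entropy.

Intuition: The distribution closer to uniform (more spread out) has higher entropy.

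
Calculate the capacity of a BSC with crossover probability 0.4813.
0.0010 bits

For a binary symmetric channel (BSC) with error probability p:
Capacity C = 1 - H(p) bits per symbol

where H(p) = -p log₂(p) - (1-p) log₂(1-p) is the binary entropy function.

H(0.4813) = 0.9990 bits
C = 1 - 0.9990 = 0.0010 bits per symbol

This means we can reliably transmit up to 0.0010 bits of information per channel use.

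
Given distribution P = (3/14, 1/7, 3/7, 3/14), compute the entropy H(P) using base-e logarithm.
1.3013 nats

Shannon entropy is H(X) = -Σ p(x) log p(x).

For P = (3/14, 1/7, 3/7, 3/14):
H = -3/14 × log_e(3/14) -1/7 × log_e(1/7) -3/7 × log_e(3/7) -3/14 × log_e(3/14)
H = 1.3013 nats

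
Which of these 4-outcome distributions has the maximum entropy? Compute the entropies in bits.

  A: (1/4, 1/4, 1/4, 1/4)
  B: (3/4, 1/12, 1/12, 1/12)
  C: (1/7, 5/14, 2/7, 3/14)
A

For a discrete distribution over n outcomes, entropy is maximized by the uniform distribution.

Computing entropies:
H(A) = 2.0000 bits
H(B) = 1.2075 bits
H(C) = 1.9242 bits

The uniform distribution (where all probabilities equal 1/4) achieves the maximum entropy of log_2(4) = 2.0000 bits.

Distribution A has the highest entropy.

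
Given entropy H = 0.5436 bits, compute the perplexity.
1.4576

Perplexity is 2^H (or exp(H) for natural log).

H = 0.5436 bits
Perplexity = 2^0.5436 = 1.4576

Interpretation: The model's uncertainty is equivalent to choosing uniformly among 1.5 options.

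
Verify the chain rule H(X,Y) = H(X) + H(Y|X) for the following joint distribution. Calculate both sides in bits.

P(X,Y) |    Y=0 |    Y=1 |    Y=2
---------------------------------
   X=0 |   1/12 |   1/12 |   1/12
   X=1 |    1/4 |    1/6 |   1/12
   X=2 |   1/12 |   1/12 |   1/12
H(X,Y) = 3.0221, H(X) = 1.5000, H(Y|X) = 1.5221 (all in bits)

Chain rule: H(X,Y) = H(X) + H(Y|X)

Left side — joint entropy directly:
H(X,Y) = -Σ p(x,y) log p(x,y) = 3.0221 bits

Right side — compute H(Y|X) from the conditional distributions:
P(X) = (1/4, 1/2, 1/4), so H(X) = 1.5000 bits
H(Y|X) = Σ_x P(X=x) · H(Y|X=x):
  P(Y|X=0) = (1/3, 1/3, 1/3), H(Y|X=0) = 1.5850, weight P(X=0) = 1/4
  P(Y|X=1) = (1/2, 1/3, 1/6), H(Y|X=1) = 1.4591, weight P(X=1) = 1/2
  P(Y|X=2) = (1/3, 1/3, 1/3), H(Y|X=2) = 1.5850, weight P(X=2) = 1/4
H(Y|X) = 1.5221 bits

H(X) + H(Y|X) = 1.5000 + 1.5221 = 3.0221 bits

Both sides equal 3.0221 bits. ✓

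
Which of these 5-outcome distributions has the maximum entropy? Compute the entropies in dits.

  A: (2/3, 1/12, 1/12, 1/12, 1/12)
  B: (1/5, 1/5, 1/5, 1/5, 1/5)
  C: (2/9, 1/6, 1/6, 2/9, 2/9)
B

For a discrete distribution over n outcomes, entropy is maximized by the uniform distribution.

Computing entropies:
H(A) = 0.4771 dits
H(B) = 0.6990 dits
H(C) = 0.6949 dits

The uniform distribution (where all probabilities equal 1/5) achieves the maximum entropy of log_10(5) = 0.6990 dits.

Distribution B has the highest entropy.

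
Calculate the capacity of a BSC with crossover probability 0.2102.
0.2581 bits

For a binary symmetric channel (BSC) with error probability p:
Capacity C = 1 - H(p) bits per symbol

where H(p) = -p log₂(p) - (1-p) log₂(1-p) is the binary entropy function.

H(0.2102) = 0.7419 bits
C = 1 - 0.7419 = 0.2581 bits per symbol

This means we can reliably transmit up to 0.2581 bits of information per channel use.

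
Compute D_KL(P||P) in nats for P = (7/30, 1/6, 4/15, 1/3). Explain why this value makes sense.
0.0000 nats

KL divergence satisfies the Gibbs inequality: D_KL(P||Q) ≥ 0 for all distributions P, Q.

D_KL(P||Q) = Σ p(x) log(p(x)/q(x))
Each term is p(x) × log_e(p(x)/p(x)) = p(x) × log_e(1) = 0, so the sum is 0.
D_KL(P||Q) = 0.0000 nats

When P = Q, the KL divergence is exactly 0, as there is no 'divergence' between identical distributions.

This non-negativity is a fundamental property: relative entropy cannot be negative because it measures how different Q is from P.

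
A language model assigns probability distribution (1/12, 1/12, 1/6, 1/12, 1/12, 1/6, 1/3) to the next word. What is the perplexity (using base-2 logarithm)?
6.0000

Perplexity is 2^H (or exp(H) for natural log).

First, H = -Σ p log p = 2.5850 bits
Perplexity = 2^2.5850 = 6.0000

Interpretation: The model's uncertainty is equivalent to choosing uniformly among 6.0 options.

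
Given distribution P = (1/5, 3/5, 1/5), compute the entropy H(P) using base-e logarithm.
0.9503 nats

Shannon entropy is H(X) = -Σ p(x) log p(x).

For P = (1/5, 3/5, 1/5):
H = -1/5 × log_e(1/5) -3/5 × log_e(3/5) -1/5 × log_e(1/5)
H = 0.9503 nats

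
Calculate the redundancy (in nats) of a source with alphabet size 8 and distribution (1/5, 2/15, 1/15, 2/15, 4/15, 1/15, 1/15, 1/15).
0.1456 nats

Redundancy measures how far a source is from maximum entropy:
R = H_max - H(X)

Maximum entropy for 8 symbols: H_max = log_e(8) = 2.0794 nats
Actual entropy: H(X) = 1.9338 nats
Redundancy: R = 2.0794 - 1.9338 = 0.1456 nats

This redundancy represents potential for compression: the source could be compressed by 0.1456 nats per symbol.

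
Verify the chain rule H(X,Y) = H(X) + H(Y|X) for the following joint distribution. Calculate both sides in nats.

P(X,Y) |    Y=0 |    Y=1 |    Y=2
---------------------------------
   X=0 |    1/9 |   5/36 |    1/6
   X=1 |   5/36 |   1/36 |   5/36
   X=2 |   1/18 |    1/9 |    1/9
H(X,Y) = 2.1137, H(X) = 1.0829, H(Y|X) = 1.0308 (all in nats)

Chain rule: H(X,Y) = H(X) + H(Y|X)

Left side — joint entropy directly:
H(X,Y) = -Σ p(x,y) log p(x,y) = 2.1137 nats

Right side — compute H(Y|X) from the conditional distributions:
P(X) = (5/12, 11/36, 5/18), so H(X) = 1.0829 nats
H(Y|X) = Σ_x P(X=x) · H(Y|X=x):
  P(Y|X=0) = (4/15, 1/3, 2/5), H(Y|X=0) = 1.0852, weight P(X=0) = 5/12
  P(Y|X=1) = (5/11, 1/11, 5/11), H(Y|X=1) = 0.9348, weight P(X=1) = 11/36
  P(Y|X=2) = (1/5, 2/5, 2/5), H(Y|X=2) = 1.0549, weight P(X=2) = 5/18
H(Y|X) = 1.0308 nats

H(X) + H(Y|X) = 1.0829 + 1.0308 = 2.1137 nats

Both sides equal 2.1137 nats. ✓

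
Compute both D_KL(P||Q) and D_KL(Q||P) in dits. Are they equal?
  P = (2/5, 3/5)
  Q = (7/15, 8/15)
D_KL(P||Q) = 0.0039, D_KL(Q||P) = 0.0040

KL divergence is not symmetric: D_KL(P||Q) ≠ D_KL(Q||P) in general.

D_KL(P||Q) = 0.0039 dits
D_KL(Q||P) = 0.0040 dits

No, they are not equal!

This asymmetry is why KL divergence is not a true distance metric.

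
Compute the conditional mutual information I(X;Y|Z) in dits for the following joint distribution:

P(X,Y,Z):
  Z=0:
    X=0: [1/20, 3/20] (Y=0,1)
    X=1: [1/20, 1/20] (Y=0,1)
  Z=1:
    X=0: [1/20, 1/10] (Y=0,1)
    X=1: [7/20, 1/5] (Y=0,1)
0.0136 dits

Conditional mutual information: I(X;Y|Z) = H(X|Z) + H(Y|Z) - H(X,Y|Z)

H(Z) = 0.2653
H(X,Z) = 0.5062 → H(X|Z) = 0.2409
H(Y,Z) = 0.5558 → H(Y|Z) = 0.2905
H(X,Y,Z) = 0.7832 → H(X,Y|Z) = 0.5179

I(X;Y|Z) = 0.2409 + 0.2905 - 0.5179 = 0.0136 dits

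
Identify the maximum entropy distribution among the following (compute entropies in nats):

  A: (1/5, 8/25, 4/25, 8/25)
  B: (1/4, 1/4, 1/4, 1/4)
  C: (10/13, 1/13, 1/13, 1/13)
B

For a discrete distribution over n outcomes, entropy is maximized by the uniform distribution.

Computing entropies:
H(A) = 1.3443 nats
H(B) = 1.3863 nats
H(C) = 0.7937 nats

The uniform distribution (where all probabilities equal 1/4) achieves the maximum entropy of log_e(4) = 1.3863 nats.

Distribution B has the highest entropy.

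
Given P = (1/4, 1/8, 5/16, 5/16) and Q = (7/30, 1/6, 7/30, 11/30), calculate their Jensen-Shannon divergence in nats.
0.0056 nats

Jensen-Shannon divergence is:
JSD(P||Q) = 0.5 × D_KL(P||M) + 0.5 × D_KL(Q||M)
where M = 0.5 × (P + Q) is the mixture distribution.

M = 0.5 × (1/4, 1/8, 5/16, 5/16) + 0.5 × (7/30, 1/6, 7/30, 11/30) = (0.241667, 0.145833, 0.272917, 0.339583)

D_KL(P||M) = 0.0056 nats
D_KL(Q||M) = 0.0056 nats

JSD(P||Q) = 0.5 × 0.0056 + 0.5 × 0.0056 = 0.0056 nats

Unlike KL divergence, JSD is symmetric and bounded: 0 ≤ JSD ≤ log(2).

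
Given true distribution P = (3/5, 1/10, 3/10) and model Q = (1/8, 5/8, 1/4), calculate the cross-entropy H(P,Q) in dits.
0.7429 dits

Cross-entropy: H(P,Q) = -Σ p(x) log q(x)

Alternatively: H(P,Q) = H(P) + D_KL(P||Q)
H(P) = 0.3900 dits
D_KL(P||Q) = 0.3529 dits

H(P,Q) = 0.3900 + 0.3529 = 0.7429 dits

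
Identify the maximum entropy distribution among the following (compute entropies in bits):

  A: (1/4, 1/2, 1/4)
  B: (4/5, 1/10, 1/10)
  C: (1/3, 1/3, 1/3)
C

For a discrete distribution over n outcomes, entropy is maximized by the uniform distribution.

Computing entropies:
H(A) = 1.5000 bits
H(B) = 0.9219 bits
H(C) = 1.5850 bits

The uniform distribution (where all probabilities equal 1/3) achieves the maximum entropy of log_2(3) = 1.5850 bits.

Distribution C has the highest entropy.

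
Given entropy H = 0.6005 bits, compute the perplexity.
1.5162

Perplexity is 2^H (or exp(H) for natural log).

H = 0.6005 bits
Perplexity = 2^0.6005 = 1.5162

Interpretation: The model's uncertainty is equivalent to choosing uniformly among 1.5 options.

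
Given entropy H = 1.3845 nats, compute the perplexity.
3.9928

Perplexity is e^H (or exp(H) for natural log).

H = 1.3845 nats
Perplexity = e^1.3845 = 3.9928

Interpretation: The model's uncertainty is equivalent to choosing uniformly among 4.0 options.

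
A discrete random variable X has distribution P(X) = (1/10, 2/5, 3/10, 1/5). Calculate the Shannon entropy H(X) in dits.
0.5558 dits

Shannon entropy is H(X) = -Σ p(x) log p(x).

For P = (1/10, 2/5, 3/10, 1/5):
H = -1/10 × log_10(1/10) -2/5 × log_10(2/5) -3/10 × log_10(3/10) -1/5 × log_10(1/5)
H = 0.5558 dits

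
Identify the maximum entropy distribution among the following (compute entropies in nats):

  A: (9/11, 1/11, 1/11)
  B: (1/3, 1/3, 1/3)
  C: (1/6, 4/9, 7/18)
B

For a discrete distribution over n outcomes, entropy is maximized by the uniform distribution.

Computing entropies:
H(A) = 0.6002 nats
H(B) = 1.0986 nats
H(C) = 1.0263 nats

The uniform distribution (where all probabilities equal 1/3) achieves the maximum entropy of log_e(3) = 1.0986 nats.

Distribution B has the highest entropy.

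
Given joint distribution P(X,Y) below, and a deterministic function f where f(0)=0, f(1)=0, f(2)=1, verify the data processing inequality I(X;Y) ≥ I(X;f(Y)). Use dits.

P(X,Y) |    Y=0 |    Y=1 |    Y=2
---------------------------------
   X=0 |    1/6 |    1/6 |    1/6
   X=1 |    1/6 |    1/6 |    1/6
I(X;Y) = 0.0000, I(X;f(Y)) = 0.0000, inequality holds: 0.0000 ≥ 0.0000

Data Processing Inequality: For any Markov chain X → Y → Z, we have I(X;Y) ≥ I(X;Z).

Here Z = f(Y) is a deterministic function of Y, forming X → Y → Z.

Original I(X;Y) = 0.0000 dits

After applying f:
P(X,Z) where Z=f(Y):
- P(X,Z=0) = P(X,Y=0) + P(X,Y=1)
- P(X,Z=1) = P(X,Y=2)

I(X;Z) = I(X;f(Y)) = 0.0000 dits

Verification: 0.0000 ≥ 0.0000 ✓

Information cannot be created by processing; the function f can only lose information about X.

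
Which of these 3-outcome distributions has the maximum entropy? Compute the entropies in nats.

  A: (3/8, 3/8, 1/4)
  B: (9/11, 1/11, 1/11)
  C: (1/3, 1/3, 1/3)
C

For a discrete distribution over n outcomes, entropy is maximized by the uniform distribution.

Computing entropies:
H(A) = 1.0822 nats
H(B) = 0.6002 nats
H(C) = 1.0986 nats

The uniform distribution (where all probabilities equal 1/3) achieves the maximum entropy of log_e(3) = 1.0986 nats.

Distribution C has the highest entropy.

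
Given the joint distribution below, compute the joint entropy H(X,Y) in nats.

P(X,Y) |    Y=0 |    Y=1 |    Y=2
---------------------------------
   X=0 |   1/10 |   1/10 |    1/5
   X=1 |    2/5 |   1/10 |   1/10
1.6094 nats

Joint entropy is H(X,Y) = -Σ_{x,y} p(x,y) log p(x,y).

Summing over all non-zero entries:
H(X,Y) = -[1/10·log_e(1/10) + 1/10·log_e(1/10) + 1/5·log_e(1/5) + 2/5·log_e(2/5) + 1/10·log_e(1/10) + 1/10·log_e(1/10)]
H(X,Y) = 1.6094 nats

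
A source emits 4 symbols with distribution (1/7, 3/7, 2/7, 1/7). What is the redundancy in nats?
0.1093 nats

Redundancy measures how far a source is from maximum entropy:
R = H_max - H(X)

Maximum entropy for 4 symbols: H_max = log_e(4) = 1.3863 nats
Actual entropy: H(X) = 1.2770 nats
Redundancy: R = 1.3863 - 1.2770 = 0.1093 nats

This redundancy represents potential for compression: the source could be compressed by 0.1093 nats per symbol.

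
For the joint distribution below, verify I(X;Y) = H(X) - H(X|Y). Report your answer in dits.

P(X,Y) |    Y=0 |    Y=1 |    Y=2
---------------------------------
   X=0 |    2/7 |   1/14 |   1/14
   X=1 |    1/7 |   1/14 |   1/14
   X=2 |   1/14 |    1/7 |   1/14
I(X;Y) = 0.0298 dits

Mutual information has multiple equivalent forms:
- I(X;Y) = H(X) - H(X|Y)
- I(X;Y) = H(Y) - H(Y|X)
- I(X;Y) = H(X) + H(Y) - H(X,Y)

Computing all quantities:
H(X) = 0.4686, H(Y) = 0.4493, H(X,Y) = 0.8881
H(X|Y) = 0.4388, H(Y|X) = 0.4195

Verification:
H(X) - H(X|Y) = 0.4686 - 0.4388 = 0.0298
H(Y) - H(Y|X) = 0.4493 - 0.4195 = 0.0298
H(X) + H(Y) - H(X,Y) = 0.4686 + 0.4493 - 0.8881 = 0.0298

All forms give I(X;Y) = 0.0298 dits. ✓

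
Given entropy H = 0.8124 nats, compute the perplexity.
2.2533

Perplexity is e^H (or exp(H) for natural log).

H = 0.8124 nats
Perplexity = e^0.8124 = 2.2533

Interpretation: The model's uncertainty is equivalent to choosing uniformly among 2.3 options.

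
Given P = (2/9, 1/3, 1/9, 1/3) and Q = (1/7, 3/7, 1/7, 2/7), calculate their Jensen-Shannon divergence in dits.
0.0040 dits

Jensen-Shannon divergence is:
JSD(P||Q) = 0.5 × D_KL(P||M) + 0.5 × D_KL(Q||M)
where M = 0.5 × (P + Q) is the mixture distribution.

M = 0.5 × (2/9, 1/3, 1/9, 1/3) + 0.5 × (1/7, 3/7, 1/7, 2/7) = (0.18254, 8/21, 0.126984, 0.309524)

D_KL(P||M) = 0.0039 dits
D_KL(Q||M) = 0.0041 dits

JSD(P||Q) = 0.5 × 0.0039 + 0.5 × 0.0041 = 0.0040 dits

Unlike KL divergence, JSD is symmetric and bounded: 0 ≤ JSD ≤ log(2).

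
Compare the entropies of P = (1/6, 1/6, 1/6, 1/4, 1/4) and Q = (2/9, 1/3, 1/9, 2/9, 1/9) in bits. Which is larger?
P

Computing entropies in bits:
H(P) = 2.2925
H(Q) = 2.1972

Distribution P has higher entropy.

Intuition: The distribution closer to uniform (more spread out) has higher entropy.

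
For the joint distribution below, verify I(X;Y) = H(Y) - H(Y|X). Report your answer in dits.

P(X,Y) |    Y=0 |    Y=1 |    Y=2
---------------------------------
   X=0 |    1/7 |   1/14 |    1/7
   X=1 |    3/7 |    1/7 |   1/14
I(X;Y) = 0.0250 dits

Mutual information has multiple equivalent forms:
- I(X;Y) = H(X) - H(X|Y)
- I(X;Y) = H(Y) - H(Y|X)
- I(X;Y) = H(X) + H(Y) - H(X,Y)

Computing all quantities:
H(X) = 0.2831, H(Y) = 0.4256, H(X,Y) = 0.6836
H(X|Y) = 0.2580, H(Y|X) = 0.4006

Verification:
H(X) - H(X|Y) = 0.2831 - 0.2580 = 0.0250
H(Y) - H(Y|X) = 0.4256 - 0.4006 = 0.0250
H(X) + H(Y) - H(X,Y) = 0.2831 + 0.4256 - 0.6836 = 0.0250

All forms give I(X;Y) = 0.0250 dits. ✓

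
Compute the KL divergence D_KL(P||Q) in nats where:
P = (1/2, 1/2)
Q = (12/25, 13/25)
0.0008 nats

KL divergence: D_KL(P||Q) = Σ p(x) log(p(x)/q(x))

Computing term by term:
  x=0: 1/2 × log_e[(1/2)/(12/25)] = 1/2 × 0.0408 = 0.0204
  x=1: 1/2 × log_e[(1/2)/(13/25)] = 1/2 × -0.0392 = -0.0196

D_KL(P||Q) = 0.0008 nats

Note: KL divergence is always non-negative and equals 0 iff P = Q.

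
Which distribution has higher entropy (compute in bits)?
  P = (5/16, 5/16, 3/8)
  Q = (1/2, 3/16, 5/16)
P

Computing entropies in bits:
H(P) = 1.5794
H(Q) = 1.4772

Distribution P has higher entropy.

Intuition: The distribution closer to uniform (more spread out) has higher entropy.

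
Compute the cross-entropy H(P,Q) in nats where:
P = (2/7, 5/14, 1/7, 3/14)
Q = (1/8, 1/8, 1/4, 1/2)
1.6834 nats

Cross-entropy: H(P,Q) = -Σ p(x) log q(x)

Alternatively: H(P,Q) = H(P) + D_KL(P||Q)
H(P) = 1.3337 nats
D_KL(P||Q) = 0.3496 nats

H(P,Q) = 1.3337 + 0.3496 = 1.6834 nats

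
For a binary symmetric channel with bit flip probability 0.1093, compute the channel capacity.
0.5022 bits

For a binary symmetric channel (BSC) with error probability p:
Capacity C = 1 - H(p) bits per symbol

where H(p) = -p log₂(p) - (1-p) log₂(1-p) is the binary entropy function.

H(0.1093) = 0.4978 bits
C = 1 - 0.4978 = 0.5022 bits per symbol

This means we can reliably transmit up to 0.5022 bits of information per channel use.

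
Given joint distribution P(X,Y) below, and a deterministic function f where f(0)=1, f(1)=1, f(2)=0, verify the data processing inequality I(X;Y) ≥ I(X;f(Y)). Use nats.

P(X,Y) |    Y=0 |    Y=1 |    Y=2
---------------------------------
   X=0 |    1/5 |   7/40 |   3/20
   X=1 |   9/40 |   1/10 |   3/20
I(X;Y) = 0.0098, I(X;f(Y)) = 0.0005, inequality holds: 0.0098 ≥ 0.0005

Data Processing Inequality: For any Markov chain X → Y → Z, we have I(X;Y) ≥ I(X;Z).

Here Z = f(Y) is a deterministic function of Y, forming X → Y → Z.

Original I(X;Y) = 0.0098 nats

After applying f:
P(X,Z) where Z=f(Y):
- P(X,Z=0) = P(X,Y=2)
- P(X,Z=1) = P(X,Y=0) + P(X,Y=1)

I(X;Z) = I(X;f(Y)) = 0.0005 nats

Verification: 0.0098 ≥ 0.0005 ✓

Information cannot be created by processing; the function f can only lose information about X.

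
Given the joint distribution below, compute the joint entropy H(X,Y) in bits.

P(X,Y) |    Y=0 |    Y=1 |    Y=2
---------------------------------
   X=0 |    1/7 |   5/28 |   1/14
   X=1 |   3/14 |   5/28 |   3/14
2.5131 bits

Joint entropy is H(X,Y) = -Σ_{x,y} p(x,y) log p(x,y).

Summing over all non-zero entries:
H(X,Y) = -[1/7·log_2(1/7) + 5/28·log_2(5/28) + 1/14·log_2(1/14) + 3/14·log_2(3/14) + 5/28·log_2(5/28) + 3/14·log_2(3/14)]
H(X,Y) = 2.5131 bits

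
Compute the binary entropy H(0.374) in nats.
0.6611 nats

The binary entropy function is:
H(p) = -p log(p) - (1-p) log(1-p)

H(0.374) = -0.374 × log_e(0.374) - 0.626 × log_e(0.626)
H(0.374) = 0.6611 nats

Note: Binary entropy is maximized at p=0.5 (H=1 bit) and minimized at p=0 or p=1 (H=0).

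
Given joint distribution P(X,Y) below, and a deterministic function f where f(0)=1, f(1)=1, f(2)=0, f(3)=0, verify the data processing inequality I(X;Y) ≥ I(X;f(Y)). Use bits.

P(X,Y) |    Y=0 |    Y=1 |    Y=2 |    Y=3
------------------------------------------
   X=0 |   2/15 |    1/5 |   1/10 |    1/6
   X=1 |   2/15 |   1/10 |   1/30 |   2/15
I(X;Y) = 0.0233, I(X;f(Y)) = 0.0005, inequality holds: 0.0233 ≥ 0.0005

Data Processing Inequality: For any Markov chain X → Y → Z, we have I(X;Y) ≥ I(X;Z).

Here Z = f(Y) is a deterministic function of Y, forming X → Y → Z.

Original I(X;Y) = 0.0233 bits

After applying f:
P(X,Z) where Z=f(Y):
- P(X,Z=0) = P(X,Y=2) + P(X,Y=3)
- P(X,Z=1) = P(X,Y=0) + P(X,Y=1)

I(X;Z) = I(X;f(Y)) = 0.0005 bits

Verification: 0.0233 ≥ 0.0005 ✓

Information cannot be created by processing; the function f can only lose information about X.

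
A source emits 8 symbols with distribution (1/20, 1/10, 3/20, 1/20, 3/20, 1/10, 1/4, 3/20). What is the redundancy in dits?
0.0517 dits

Redundancy measures how far a source is from maximum entropy:
R = H_max - H(X)

Maximum entropy for 8 symbols: H_max = log_10(8) = 0.9031 dits
Actual entropy: H(X) = 0.8514 dits
Redundancy: R = 0.9031 - 0.8514 = 0.0517 dits

This redundancy represents potential for compression: the source could be compressed by 0.0517 dits per symbol.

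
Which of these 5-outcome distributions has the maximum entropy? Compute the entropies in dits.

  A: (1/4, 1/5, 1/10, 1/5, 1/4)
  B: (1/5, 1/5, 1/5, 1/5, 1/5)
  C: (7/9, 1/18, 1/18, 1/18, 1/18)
B

For a discrete distribution over n outcomes, entropy is maximized by the uniform distribution.

Computing entropies:
H(A) = 0.6806 dits
H(B) = 0.6990 dits
H(C) = 0.3638 dits

The uniform distribution (where all probabilities equal 1/5) achieves the maximum entropy of log_10(5) = 0.6990 dits.

Distribution B has the highest entropy.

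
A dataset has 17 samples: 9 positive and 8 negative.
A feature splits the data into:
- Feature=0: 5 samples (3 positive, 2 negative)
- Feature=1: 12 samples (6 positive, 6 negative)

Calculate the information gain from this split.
0.0060 bits

Information Gain = H(Y) - H(Y|Feature)

Before split:
P(positive) = 9/17 = 0.5294
H(Y) = 0.9975 bits

After split:
Feature=0: H = 0.9710 bits (weight = 5/17)
Feature=1: H = 1.0000 bits (weight = 12/17)
H(Y|Feature) = (5/17)×0.9710 + (12/17)×1.0000 = 0.9915 bits

Information Gain = 0.9975 - 0.9915 = 0.0060 bits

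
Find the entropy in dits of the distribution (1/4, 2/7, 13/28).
0.4607 dits

Shannon entropy is H(X) = -Σ p(x) log p(x).

For P = (1/4, 2/7, 13/28):
H = -1/4 × log_10(1/4) -2/7 × log_10(2/7) -13/28 × log_10(13/28)
H = 0.4607 dits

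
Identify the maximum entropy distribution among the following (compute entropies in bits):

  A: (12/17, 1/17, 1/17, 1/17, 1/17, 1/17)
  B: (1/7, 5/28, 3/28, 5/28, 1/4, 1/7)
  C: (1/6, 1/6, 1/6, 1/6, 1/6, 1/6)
C

For a discrete distribution over n outcomes, entropy is maximized by the uniform distribution.

Computing entropies:
H(A) = 1.5569 bits
H(B) = 2.5350 bits
H(C) = 2.5850 bits

The uniform distribution (where all probabilities equal 1/6) achieves the maximum entropy of log_2(6) = 2.5850 bits.

Distribution C has the highest entropy.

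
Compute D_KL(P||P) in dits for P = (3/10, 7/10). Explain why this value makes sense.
0.0000 dits

KL divergence satisfies the Gibbs inequality: D_KL(P||Q) ≥ 0 for all distributions P, Q.

D_KL(P||Q) = Σ p(x) log(p(x)/q(x))
Each term is p(x) × log_10(p(x)/p(x)) = p(x) × log_10(1) = 0, so the sum is 0.
D_KL(P||Q) = 0.0000 dits

When P = Q, the KL divergence is exactly 0, as there is no 'divergence' between identical distributions.

This non-negativity is a fundamental property: relative entropy cannot be negative because it measures how different Q is from P.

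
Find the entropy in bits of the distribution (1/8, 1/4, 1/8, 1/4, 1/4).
2.2500 bits

Shannon entropy is H(X) = -Σ p(x) log p(x).

For P = (1/8, 1/4, 1/8, 1/4, 1/4):
H = -1/8 × log_2(1/8) -1/4 × log_2(1/4) -1/8 × log_2(1/8) -1/4 × log_2(1/4) -1/4 × log_2(1/4)
H = 2.2500 bits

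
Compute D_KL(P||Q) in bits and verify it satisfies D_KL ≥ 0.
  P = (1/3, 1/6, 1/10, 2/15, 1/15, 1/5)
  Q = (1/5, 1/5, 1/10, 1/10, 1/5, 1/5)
0.1515 bits

KL divergence satisfies the Gibbs inequality: D_KL(P||Q) ≥ 0 for all distributions P, Q.

D_KL(P||Q) = Σ p(x) log(p(x)/q(x))
Term by term:
  x=0: 1/3 × log_2[(1/3)/(1/5)] = 0.2457
  x=1: 1/6 × log_2[(1/6)/(1/5)] = -0.0438
  x=2: 1/10 × log_2[(1/10)/(1/10)] = 0.0000
  x=3: 2/15 × log_2[(2/15)/(1/10)] = 0.0553
  x=4: 1/15 × log_2[(1/15)/(1/5)] = -0.1057
  x=5: 1/5 × log_2[(1/5)/(1/5)] = 0.0000
D_KL(P||Q) = 0.1515 bits

D_KL(P||Q) = 0.1515 ≥ 0 ✓

This non-negativity is a fundamental property: relative entropy cannot be negative because it measures how different Q is from P.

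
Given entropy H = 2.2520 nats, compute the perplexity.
9.5067

Perplexity is e^H (or exp(H) for natural log).

H = 2.2520 nats
Perplexity = e^2.2520 = 9.5067

Interpretation: The model's uncertainty is equivalent to choosing uniformly among 9.5 options.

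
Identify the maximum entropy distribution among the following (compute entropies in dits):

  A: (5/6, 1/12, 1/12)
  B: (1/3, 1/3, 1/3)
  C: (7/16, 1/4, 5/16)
B

For a discrete distribution over n outcomes, entropy is maximized by the uniform distribution.

Computing entropies:
H(A) = 0.2458 dits
H(B) = 0.4771 dits
H(C) = 0.4654 dits

The uniform distribution (where all probabilities equal 1/3) achieves the maximum entropy of log_10(3) = 0.4771 dits.

Distribution B has the highest entropy.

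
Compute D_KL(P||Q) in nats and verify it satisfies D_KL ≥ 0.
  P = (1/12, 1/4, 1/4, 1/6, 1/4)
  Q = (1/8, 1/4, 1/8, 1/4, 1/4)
0.0719 nats

KL divergence satisfies the Gibbs inequality: D_KL(P||Q) ≥ 0 for all distributions P, Q.

D_KL(P||Q) = Σ p(x) log(p(x)/q(x))
Term by term:
  x=0: 1/12 × log_e[(1/12)/(1/8)] = -0.0338
  x=1: 1/4 × log_e[(1/4)/(1/4)] = 0.0000
  x=2: 1/4 × log_e[(1/4)/(1/8)] = 0.1733
  x=3: 1/6 × log_e[(1/6)/(1/4)] = -0.0676
  x=4: 1/4 × log_e[(1/4)/(1/4)] = 0.0000
D_KL(P||Q) = 0.0719 nats

D_KL(P||Q) = 0.0719 ≥ 0 ✓

This non-negativity is a fundamental property: relative entropy cannot be negative because it measures how different Q is from P.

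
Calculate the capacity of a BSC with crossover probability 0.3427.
0.0726 bits

For a binary symmetric channel (BSC) with error probability p:
Capacity C = 1 - H(p) bits per symbol

where H(p) = -p log₂(p) - (1-p) log₂(1-p) is the binary entropy function.

H(0.3427) = 0.9274 bits
C = 1 - 0.9274 = 0.0726 bits per symbol

This means we can reliably transmit up to 0.0726 bits of information per channel use.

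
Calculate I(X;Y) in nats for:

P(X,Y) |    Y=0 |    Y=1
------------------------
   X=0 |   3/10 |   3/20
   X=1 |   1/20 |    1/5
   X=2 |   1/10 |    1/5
0.0857 nats

Mutual information: I(X;Y) = H(X) + H(Y) - H(X,Y)

Marginals:
P(X) = (9/20, 1/4, 3/10), H(X) = 1.0671 nats
P(Y) = (9/20, 11/20), H(Y) = 0.6881 nats

Joint entropy: H(X,Y) = 1.6696 nats

I(X;Y) = 1.0671 + 0.6881 - 1.6696 = 0.0857 nats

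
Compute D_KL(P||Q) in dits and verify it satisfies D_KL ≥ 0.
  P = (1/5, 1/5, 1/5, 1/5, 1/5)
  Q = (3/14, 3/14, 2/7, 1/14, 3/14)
0.0405 dits

KL divergence satisfies the Gibbs inequality: D_KL(P||Q) ≥ 0 for all distributions P, Q.

D_KL(P||Q) = Σ p(x) log(p(x)/q(x))
Term by term:
  x=0: 1/5 × log_10[(1/5)/(3/14)] = -0.0060
  x=1: 1/5 × log_10[(1/5)/(3/14)] = -0.0060
  x=2: 1/5 × log_10[(1/5)/(2/7)] = -0.0310
  x=3: 1/5 × log_10[(1/5)/(1/14)] = 0.0894
  x=4: 1/5 × log_10[(1/5)/(3/14)] = -0.0060
D_KL(P||Q) = 0.0405 dits

D_KL(P||Q) = 0.0405 ≥ 0 ✓

This non-negativity is a fundamental property: relative entropy cannot be negative because it measures how different Q is from P.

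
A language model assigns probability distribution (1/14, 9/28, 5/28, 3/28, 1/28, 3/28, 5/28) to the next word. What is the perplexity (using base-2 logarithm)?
5.8487

Perplexity is 2^H (or exp(H) for natural log).

First, H = -Σ p log p = 2.5481 bits
Perplexity = 2^2.5481 = 5.8487

Interpretation: The model's uncertainty is equivalent to choosing uniformly among 5.8 options.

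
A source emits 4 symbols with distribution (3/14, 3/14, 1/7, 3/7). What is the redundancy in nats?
0.0850 nats

Redundancy measures how far a source is from maximum entropy:
R = H_max - H(X)

Maximum entropy for 4 symbols: H_max = log_e(4) = 1.3863 nats
Actual entropy: H(X) = 1.3013 nats
Redundancy: R = 1.3863 - 1.3013 = 0.0850 nats

This redundancy represents potential for compression: the source could be compressed by 0.0850 nats per symbol.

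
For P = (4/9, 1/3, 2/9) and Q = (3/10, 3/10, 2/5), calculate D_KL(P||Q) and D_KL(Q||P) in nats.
D_KL(P||Q) = 0.0792, D_KL(Q||P) = 0.0856

KL divergence is not symmetric: D_KL(P||Q) ≠ D_KL(Q||P) in general.

D_KL(P||Q) = 0.0792 nats
D_KL(Q||P) = 0.0856 nats

No, they are not equal!

This asymmetry is why KL divergence is not a true distance metric.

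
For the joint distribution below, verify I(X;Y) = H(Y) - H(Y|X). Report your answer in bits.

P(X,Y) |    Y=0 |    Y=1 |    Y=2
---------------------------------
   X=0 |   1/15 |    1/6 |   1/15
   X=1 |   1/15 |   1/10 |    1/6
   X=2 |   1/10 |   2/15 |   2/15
I(X;Y) = 0.0470 bits

Mutual information has multiple equivalent forms:
- I(X;Y) = H(X) - H(X|Y)
- I(X;Y) = H(Y) - H(Y|X)
- I(X;Y) = H(X) + H(Y) - H(X,Y)

Computing all quantities:
H(X) = 1.5801, H(Y) = 1.5494, H(X,Y) = 3.0826
H(X|Y) = 1.5332, H(Y|X) = 1.5024

Verification:
H(X) - H(X|Y) = 1.5801 - 1.5332 = 0.0470
H(Y) - H(Y|X) = 1.5494 - 1.5024 = 0.0470
H(X) + H(Y) - H(X,Y) = 1.5801 + 1.5494 - 3.0826 = 0.0470

All forms give I(X;Y) = 0.0470 bits. ✓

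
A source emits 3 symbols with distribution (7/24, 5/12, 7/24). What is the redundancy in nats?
0.0151 nats

Redundancy measures how far a source is from maximum entropy:
R = H_max - H(X)

Maximum entropy for 3 symbols: H_max = log_e(3) = 1.0986 nats
Actual entropy: H(X) = 1.0835 nats
Redundancy: R = 1.0986 - 1.0835 = 0.0151 nats

This redundancy represents potential for compression: the source could be compressed by 0.0151 nats per symbol.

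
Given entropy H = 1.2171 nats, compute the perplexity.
3.3774

Perplexity is e^H (or exp(H) for natural log).

H = 1.2171 nats
Perplexity = e^1.2171 = 3.3774

Interpretation: The model's uncertainty is equivalent to choosing uniformly among 3.4 options.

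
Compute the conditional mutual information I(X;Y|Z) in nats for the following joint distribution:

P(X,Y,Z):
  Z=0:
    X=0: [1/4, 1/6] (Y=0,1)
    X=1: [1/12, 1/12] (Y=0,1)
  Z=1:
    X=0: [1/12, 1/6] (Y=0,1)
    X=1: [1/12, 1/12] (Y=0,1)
0.0082 nats

Conditional mutual information: I(X;Y|Z) = H(X|Z) + H(Y|Z) - H(X,Y|Z)

H(Z) = 0.6792
H(X,Z) = 1.3086 → H(X|Z) = 0.6294
H(Y,Z) = 1.3580 → H(Y|Z) = 0.6788
H(X,Y,Z) = 1.9792 → H(X,Y|Z) = 1.3000

I(X;Y|Z) = 0.6294 + 0.6788 - 1.3000 = 0.0082 nats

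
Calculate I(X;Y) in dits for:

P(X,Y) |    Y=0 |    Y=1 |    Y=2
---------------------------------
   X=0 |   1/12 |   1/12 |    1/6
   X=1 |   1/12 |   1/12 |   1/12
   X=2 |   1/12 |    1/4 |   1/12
0.0262 dits

Mutual information: I(X;Y) = H(X) + H(Y) - H(X,Y)

Marginals:
P(X) = (1/3, 1/4, 5/12), H(X) = 0.4680 dits
P(Y) = (1/4, 5/12, 1/3), H(Y) = 0.4680 dits

Joint entropy: H(X,Y) = 0.9097 dits

I(X;Y) = 0.4680 + 0.4680 - 0.9097 = 0.0262 dits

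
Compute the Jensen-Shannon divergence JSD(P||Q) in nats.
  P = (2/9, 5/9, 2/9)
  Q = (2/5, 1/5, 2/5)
0.0693 nats

Jensen-Shannon divergence is:
JSD(P||Q) = 0.5 × D_KL(P||M) + 0.5 × D_KL(Q||M)
where M = 0.5 × (P + Q) is the mixture distribution.

M = 0.5 × (2/9, 5/9, 2/9) + 0.5 × (2/5, 1/5, 2/5) = (0.311111, 0.377778, 0.311111)

D_KL(P||M) = 0.0647 nats
D_KL(Q||M) = 0.0739 nats

JSD(P||Q) = 0.5 × 0.0647 + 0.5 × 0.0739 = 0.0693 nats

Unlike KL divergence, JSD is symmetric and bounded: 0 ≤ JSD ≤ log(2).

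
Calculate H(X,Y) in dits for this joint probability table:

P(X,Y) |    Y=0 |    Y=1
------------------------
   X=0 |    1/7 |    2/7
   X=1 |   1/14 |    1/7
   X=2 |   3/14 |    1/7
0.7429 dits

Joint entropy is H(X,Y) = -Σ_{x,y} p(x,y) log p(x,y).

Summing over all non-zero entries:
H(X,Y) = -[1/7·log_10(1/7) + 2/7·log_10(2/7) + 1/14·log_10(1/14) + 1/7·log_10(1/7) + 3/14·log_10(3/14) + 1/7·log_10(1/7)]
H(X,Y) = 0.7429 dits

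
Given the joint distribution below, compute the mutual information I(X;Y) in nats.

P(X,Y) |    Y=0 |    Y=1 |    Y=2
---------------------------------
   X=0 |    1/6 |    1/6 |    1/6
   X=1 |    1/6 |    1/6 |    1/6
0.0000 nats

Mutual information: I(X;Y) = H(X) + H(Y) - H(X,Y)

Marginals:
P(X) = (1/2, 1/2), H(X) = 0.6931 nats
P(Y) = (1/3, 1/3, 1/3), H(Y) = 1.0986 nats

Joint entropy: H(X,Y) = 1.7918 nats

I(X;Y) = 0.6931 + 1.0986 - 1.7918 = 0.0000 nats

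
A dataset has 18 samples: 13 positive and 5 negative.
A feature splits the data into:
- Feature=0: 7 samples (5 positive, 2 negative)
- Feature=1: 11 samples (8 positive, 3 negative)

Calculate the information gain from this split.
0.0001 bits

Information Gain = H(Y) - H(Y|Feature)

Before split:
P(positive) = 13/18 = 0.7222
H(Y) = 0.8524 bits

After split:
Feature=0: H = 0.8631 bits (weight = 7/18)
Feature=1: H = 0.8454 bits (weight = 11/18)
H(Y|Feature) = (7/18)×0.8631 + (11/18)×0.8454 = 0.8523 bits

Information Gain = 0.8524 - 0.8523 = 0.0001 bits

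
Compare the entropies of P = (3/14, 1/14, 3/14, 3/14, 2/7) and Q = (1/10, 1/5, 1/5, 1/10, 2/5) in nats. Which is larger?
P

Computing entropies in nats:
H(P) = 1.5367
H(Q) = 1.4708

Distribution P has higher entropy.

Intuition: The distribution closer to uniform (more spread out) has higher entropy.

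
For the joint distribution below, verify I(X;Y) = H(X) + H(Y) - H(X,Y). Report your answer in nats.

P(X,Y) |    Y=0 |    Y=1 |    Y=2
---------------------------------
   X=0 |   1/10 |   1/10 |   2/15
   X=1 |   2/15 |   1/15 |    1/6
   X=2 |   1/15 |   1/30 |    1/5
I(X;Y) = 0.0321 nats

Mutual information has multiple equivalent forms:
- I(X;Y) = H(X) - H(X|Y)
- I(X;Y) = H(Y) - H(Y|X)
- I(X;Y) = H(X) + H(Y) - H(X,Y)

Computing all quantities:
H(X) = 1.0953, H(Y) = 1.0297, H(X,Y) = 2.0928
H(X|Y) = 1.0631, H(Y|X) = 0.9975

Verification:
H(X) - H(X|Y) = 1.0953 - 1.0631 = 0.0321
H(Y) - H(Y|X) = 1.0297 - 0.9975 = 0.0321
H(X) + H(Y) - H(X,Y) = 1.0953 + 1.0297 - 2.0928 = 0.0321

All forms give I(X;Y) = 0.0321 nats. ✓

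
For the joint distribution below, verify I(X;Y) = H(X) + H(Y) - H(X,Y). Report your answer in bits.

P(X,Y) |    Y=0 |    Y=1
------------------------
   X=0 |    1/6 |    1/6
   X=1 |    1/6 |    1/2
I(X;Y) = 0.0441 bits

Mutual information has multiple equivalent forms:
- I(X;Y) = H(X) - H(X|Y)
- I(X;Y) = H(Y) - H(Y|X)
- I(X;Y) = H(X) + H(Y) - H(X,Y)

Computing all quantities:
H(X) = 0.9183, H(Y) = 0.9183, H(X,Y) = 1.7925
H(X|Y) = 0.8742, H(Y|X) = 0.8742

Verification:
H(X) - H(X|Y) = 0.9183 - 0.8742 = 0.0441
H(Y) - H(Y|X) = 0.9183 - 0.8742 = 0.0441
H(X) + H(Y) - H(X,Y) = 0.9183 + 0.9183 - 1.7925 = 0.0441

All forms give I(X;Y) = 0.0441 bits. ✓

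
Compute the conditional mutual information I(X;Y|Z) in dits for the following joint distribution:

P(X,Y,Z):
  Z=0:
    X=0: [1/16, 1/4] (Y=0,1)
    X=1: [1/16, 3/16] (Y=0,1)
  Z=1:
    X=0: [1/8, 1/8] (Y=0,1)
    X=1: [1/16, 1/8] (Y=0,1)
0.0031 dits

Conditional mutual information: I(X;Y|Z) = H(X|Z) + H(Y|Z) - H(X,Y|Z)

H(Z) = 0.2976
H(X,Z) = 0.5952 → H(X|Z) = 0.2976
H(Y,Z) = 0.5568 → H(Y|Z) = 0.2592
H(X,Y,Z) = 0.8513 → H(X,Y|Z) = 0.5536

I(X;Y|Z) = 0.2976 + 0.2592 - 0.5536 = 0.0031 dits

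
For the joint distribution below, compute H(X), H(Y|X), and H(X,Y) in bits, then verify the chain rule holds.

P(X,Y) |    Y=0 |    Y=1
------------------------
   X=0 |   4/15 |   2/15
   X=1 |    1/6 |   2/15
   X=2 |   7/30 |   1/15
H(X,Y) = 2.4649, H(X) = 1.5710, H(Y|X) = 0.8939 (all in bits)

Chain rule: H(X,Y) = H(X) + H(Y|X)

Left side — joint entropy directly:
H(X,Y) = -Σ p(x,y) log p(x,y) = 2.4649 bits

Right side — compute H(Y|X) from the conditional distributions:
P(X) = (2/5, 3/10, 3/10), so H(X) = 1.5710 bits
H(Y|X) = Σ_x P(X=x) · H(Y|X=x):
  P(Y|X=0) = (2/3, 1/3), H(Y|X=0) = 0.9183, weight P(X=0) = 2/5
  P(Y|X=1) = (5/9, 4/9), H(Y|X=1) = 0.9911, weight P(X=1) = 3/10
  P(Y|X=2) = (7/9, 2/9), H(Y|X=2) = 0.7642, weight P(X=2) = 3/10
H(Y|X) = 0.8939 bits

H(X) + H(Y|X) = 1.5710 + 0.8939 = 2.4649 bits

Both sides equal 2.4649 bits. ✓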